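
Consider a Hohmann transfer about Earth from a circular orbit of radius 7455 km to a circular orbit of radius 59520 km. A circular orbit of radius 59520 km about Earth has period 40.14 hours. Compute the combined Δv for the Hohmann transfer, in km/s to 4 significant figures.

From Kepler's third law T² = 4π²r³/μ at r = 59520 km, T = 40.14 hours = 40.14 × 3600 s = 1.44504×10^5 s: μ = 4π²r³/T² = 3.98647×10^5 km³/s².
Transfer-ellipse semi-major axis a_t = (r₁ + r₂)/2 = (7455 + 59520)/2 = 33487.5 km.
At r₁ the circular-orbit speed is v₁ = √(μ/r₁) = 7.313 km/s.
Transfer-orbit speed at r₁ (vis-viva): v_p = √[μ(2/r₁ − 1/a_t)] = 9.749 km/s.
First burn Δv₁ = |v_p − v₁| = 2.436 km/s.
At r₂, v₂ = √(μ/r₂) = 2.588 km/s.
Transfer-orbit speed at r₂: v_a = √[μ(2/r₂ − 1/a_t)] = 1.221 km/s.
Second burn Δv₂ = |v₂ − v_a| = 1.367 km/s.
Total Δv = Δv₁ + Δv₂ = 3.803 km/s.

Δv = 3.803 km/s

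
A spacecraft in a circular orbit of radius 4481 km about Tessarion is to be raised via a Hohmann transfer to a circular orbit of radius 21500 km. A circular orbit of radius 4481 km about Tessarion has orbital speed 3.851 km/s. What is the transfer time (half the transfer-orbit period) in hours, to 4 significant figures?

t = 5.012 hours

From the circular-orbit relation v² = μ/r at r = 4481 km: μ = v²r = (3.851)² × 4481 = 66454.1 km³/s².
The Hohmann ellipse has a_t = (r₁ + r₂)/2 = 12990.5 km.
By Kepler's third law the transfer-orbit period is T = 2π√(a_t³/μ), so t = T/2 = 18044 s.
Converting: 18044 s ÷ 3600 s/hour = 5.012 hours.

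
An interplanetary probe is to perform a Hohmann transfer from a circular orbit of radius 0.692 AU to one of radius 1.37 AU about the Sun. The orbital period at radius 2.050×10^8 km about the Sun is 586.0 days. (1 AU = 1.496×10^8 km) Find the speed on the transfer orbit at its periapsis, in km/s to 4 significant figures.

From Kepler's third law T² = 4π²r³/μ at r = 2.050×10^8 km, T = 586.0 days = 586.0 × 86400 s = 5.06304×10^7 s: μ = 4π²r³/T² = 1.32678×10^11 km³/s².
In km: r₁ = 0.692 × 1.496×10^8 = 1.035232×10^8 km; r₂ = 1.37 × 1.496×10^8 = 2.04952×10^8 km.
The Hohmann ellipse has a_t = (r₁ + r₂)/2 = 1.542376×10^8 km.
At periapsis, r = 1.035232×10^8 km.
From the vis-viva equation, v = √[μ(2/r − 1/a_t)] = 41.27 km/s.

v = 41.27 km/s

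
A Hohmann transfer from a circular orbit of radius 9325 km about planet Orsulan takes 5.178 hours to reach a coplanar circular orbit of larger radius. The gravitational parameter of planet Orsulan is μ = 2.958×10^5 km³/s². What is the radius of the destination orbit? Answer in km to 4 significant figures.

r₂ = 34350 km

Transfer time t = 5.178 hours = 18640.8 s, and t = π√(a_t³/μ).
So a_t = (μ t²/π²)^(1/3) = (2.958×10^5 × (18640.8)² / π²)^(1/3) = 21838 km.
Since a_t = (r₁ + r₂)/2, r₂ = 2a_t − r₁ = 2×21838 − 9325 = 34351 km.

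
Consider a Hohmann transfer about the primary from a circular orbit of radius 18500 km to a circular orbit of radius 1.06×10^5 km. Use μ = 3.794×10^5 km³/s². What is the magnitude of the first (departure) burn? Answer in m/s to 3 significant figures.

The Hohmann ellipse has a_t = (r₁ + r₂)/2 = 62250 km.
On the circular orbit at r = 18500 km, v_c = √(μ/r) = 4.5286 km/s.
Transfer-orbit speed at the same r (vis-viva, a = a_t): v_t = √[μ(2/r − 1/a_t)] = 5.9094 km/s.
Δv₁ = |v_t − v_c| = |5.9094 − 4.5286| = 1.381 km/s.

Δv₁ = 1380 m/s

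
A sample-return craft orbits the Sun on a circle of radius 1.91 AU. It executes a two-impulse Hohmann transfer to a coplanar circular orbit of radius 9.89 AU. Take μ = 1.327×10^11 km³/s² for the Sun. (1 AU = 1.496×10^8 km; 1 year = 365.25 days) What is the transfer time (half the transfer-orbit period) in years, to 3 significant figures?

In km: r₁ = 1.91 × 1.496×10^8 = 2.85736×10^8 km; r₂ = 9.89 × 1.496×10^8 = 1.479544×10^9 km.
Semi-major axis of the transfer orbit: a_t = (2.85736×10^8 + 1.479544×10^9)/2 = 8.8264×10^8 km.
Transfer time t = π√(a_t³/μ) = π√((8.8264×10^8)³ / 1.327×10^11) = 2.2615×10^8 s.
Converting: 2.2615×10^8 s ÷ 3.15576×10^7 s/year (365.25 × 86400) = 7.17 years.

t = 7.17 years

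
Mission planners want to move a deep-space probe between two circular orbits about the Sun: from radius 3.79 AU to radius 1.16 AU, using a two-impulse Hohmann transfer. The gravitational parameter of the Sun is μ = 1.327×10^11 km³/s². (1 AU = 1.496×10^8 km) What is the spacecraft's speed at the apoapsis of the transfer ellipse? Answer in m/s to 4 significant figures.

v = 10470 m/s

In km: r₁ = 3.79 × 1.496×10^8 = 5.66984×10^8 km; r₂ = 1.16 × 1.496×10^8 = 1.73536×10^8 km.
The Hohmann ellipse has a_t = (r₁ + r₂)/2 = 3.7026×10^8 km.
At apoapsis, r = 5.66984×10^8 km.
Vis-viva: v = √[μ(2/r − 1/a_t)] = √[1.327×10^11 × (2/5.66984×10^8 − 1/3.7026×10^8)] = 10.47 km/s.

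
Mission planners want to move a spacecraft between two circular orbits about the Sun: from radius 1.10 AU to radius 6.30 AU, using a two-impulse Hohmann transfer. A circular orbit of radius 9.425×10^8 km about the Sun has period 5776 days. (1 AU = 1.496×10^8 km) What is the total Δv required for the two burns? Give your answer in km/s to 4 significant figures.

From Kepler's third law T² = 4π²r³/μ at r = 9.425×10^8 km, T = 5776 days = 5776 × 86400 s = 4.990464×10^8 s: μ = 4π²r³/T² = 1.32716×10^11 km³/s².
In km: r₁ = 1.10 × 1.496×10^8 = 1.6456×10^8 km; r₂ = 6.30 × 1.496×10^8 = 9.4248×10^8 km.
The Hohmann ellipse has a_t = (r₁ + r₂)/2 = 5.5352×10^8 km.
At r₁ the circular-orbit speed is v₁ = √(μ/r₁) = 28.399 km/s.
Transfer-orbit speed at r₁ (vis-viva equation): v_p = √[μ(2/r₁ − 1/a_t)] = 37.057 km/s.
First burn Δv₁ = |v_p − v₁| = 8.658 km/s.
At r₂, v₂ = √(μ/r₂) = 11.8666 km/s.
Transfer-orbit speed at r₂: v_a = √[μ(2/r₂ − 1/a_t)] = 6.47024 km/s.
Second burn Δv₂ = |v₂ − v_a| = 5.396 km/s.
Δv = Δv₁ + Δv₂ = 8.658 + 5.396 = 14.05 km/s.

Δv = 14.05 km/s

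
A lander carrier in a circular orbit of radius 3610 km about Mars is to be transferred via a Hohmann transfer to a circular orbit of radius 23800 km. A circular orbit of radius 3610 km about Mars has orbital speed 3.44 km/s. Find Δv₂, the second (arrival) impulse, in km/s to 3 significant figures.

Δv₂ = 0.652 km/s

From the circular-orbit relation v² = μ/r at r = 3610 km: μ = v²r = (3.44)² × 3610 = 42719.3 km³/s².
Transfer-ellipse semi-major axis a_t = (r₁ + r₂)/2 = (3610 + 23800)/2 = 13705 km.
Circular speed at r = 23800 km: v_c = √(μ/r) = 1.3397 km/s.
Transfer-orbit speed at the same r (vis-viva, a = a_t): v_t = √[μ(2/r − 1/a_t)] = 0.68760 km/s.
Δv₂ = |v_t − v_c| = |0.68760 − 1.3397| = 0.6521 km/s.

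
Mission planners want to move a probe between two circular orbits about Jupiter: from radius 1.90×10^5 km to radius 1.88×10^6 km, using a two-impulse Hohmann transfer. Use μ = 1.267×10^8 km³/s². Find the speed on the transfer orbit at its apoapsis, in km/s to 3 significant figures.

v = 3.52 km/s

The Hohmann ellipse has a_t = (r₁ + r₂)/2 = 1.035×10^6 km.
The apoapsis of the transfer ellipse is at r = 1.880×10^6 km.
From the vis-viva equation, v = √[μ(2/r − 1/a_t)] = 3.517 km/s.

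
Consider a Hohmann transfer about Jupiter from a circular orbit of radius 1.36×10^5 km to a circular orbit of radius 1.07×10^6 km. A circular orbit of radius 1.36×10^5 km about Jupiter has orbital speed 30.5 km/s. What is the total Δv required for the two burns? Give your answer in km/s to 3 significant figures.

From the circular-orbit relation v² = μ/r at r = 1.36×10^5 km: μ = v²r = (30.5)² × 1.36×10^5 = 1.26514×10^8 km³/s².
The Hohmann ellipse has a_t = (r₁ + r₂)/2 = 6.030×10^5 km.
At r₁ the circular-orbit speed is v₁ = √(μ/r₁) = 30.50 km/s.
On the transfer ellipse at r₁, vis-viva gives v_p = √[μ(2/r₁ − 1/a_t)] = 40.63 km/s.
First burn Δv₁ = |v_p − v₁| = 10.13 km/s.
At r₂, v₂ = √(μ/r₂) = 10.874 km/s.
Transfer-orbit speed at r₂: v_a = √[μ(2/r₂ − 1/a_t)] = 5.1640 km/s.
Second burn Δv₂ = |v₂ − v_a| = 5.710 km/s.
Δv = Δv₁ + Δv₂ = 10.13 + 5.710 = 15.84 km/s.

Δv = 15.8 km/s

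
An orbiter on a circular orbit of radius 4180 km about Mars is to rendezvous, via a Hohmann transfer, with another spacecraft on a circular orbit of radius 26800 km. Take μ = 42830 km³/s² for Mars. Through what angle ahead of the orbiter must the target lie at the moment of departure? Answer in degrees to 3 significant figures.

φ = 101°

The Hohmann ellipse has a_t = (r₁ + r₂)/2 = 15490 km.
Transfer time t = π√(a_t³/μ) = 29265 s.
Target angular speed ω₂ = √(μ/r₂³) = 4.7171×10^-5 rad/s.
Angle swept by the target during transfer: ω₂·t = 1.38046 rad = 79.09°.
The orbiter traverses 180° on the transfer ellipse, so the target must lead by 180° − 79.09° = 101°.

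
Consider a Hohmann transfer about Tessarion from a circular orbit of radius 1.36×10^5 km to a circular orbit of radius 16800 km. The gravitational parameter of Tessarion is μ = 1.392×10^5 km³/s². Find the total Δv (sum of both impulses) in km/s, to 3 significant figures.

Δv = 1.50 km/s

Semi-major axis of the transfer orbit: a_t = (1.360×10^5 + 16800)/2 = 76400 km.
At r₁ the circular-orbit speed is v₁ = √(μ/r₁) = 1.0117 km/s.
Transfer-orbit speed at r₁ (vis-viva equation): v_a = √[μ(2/r₁ − 1/a_t)] = 0.47441 km/s.
First burn Δv₁ = |v_a − v₁| = 0.5373 km/s.
At r₂, v₂ = √(μ/r₂) = 2.878 km/s.
Transfer-orbit speed at r₂: v_p = √[μ(2/r₂ − 1/a_t)] = 3.840 km/s.
Second burn Δv₂ = |v₂ − v_p| = 0.9620 km/s.
Δv = Δv₁ + Δv₂ = 0.5373 + 0.9620 = 1.499 km/s.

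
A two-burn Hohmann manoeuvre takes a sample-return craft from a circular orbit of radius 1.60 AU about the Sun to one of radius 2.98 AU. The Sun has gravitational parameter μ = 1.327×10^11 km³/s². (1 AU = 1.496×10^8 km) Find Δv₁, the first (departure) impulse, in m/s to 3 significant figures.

In km: r₁ = 1.60 × 1.496×10^8 = 2.3936×10^8 km; r₂ = 2.98 × 1.496×10^8 = 4.45808×10^8 km.
Transfer-ellipse semi-major axis a_t = (r₁ + r₂)/2 = (2.3936×10^8 + 4.45808×10^8)/2 = 3.42584×10^8 km.
Circular speed at r = 2.3936×10^8 km: v_c = √(μ/r) = 23.546 km/s.
Vis-viva on the transfer ellipse at r = 2.3936×10^8 km gives v_t = √[μ(2/r − 1/a_t)] = 26.860 km/s.
Δv₁ = |v_t − v_c| = |26.860 − 23.546| = 3.314 km/s.

Δv₁ = 3310 m/s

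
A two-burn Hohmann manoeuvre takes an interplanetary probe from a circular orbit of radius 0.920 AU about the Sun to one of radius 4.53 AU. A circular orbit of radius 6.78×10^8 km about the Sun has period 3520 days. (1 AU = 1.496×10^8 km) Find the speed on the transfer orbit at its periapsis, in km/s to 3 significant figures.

From Kepler's third law T² = 4π²r³/μ at r = 6.78×10^8 km, T = 3520 days = 3520 × 86400 s = 3.04128×10^8 s: μ = 4π²r³/T² = 1.33026×10^11 km³/s².
In km: r₁ = 0.920 × 1.496×10^8 = 1.37632×10^8 km; r₂ = 4.53 × 1.496×10^8 = 6.77688×10^8 km.
Transfer-ellipse semi-major axis a_t = (r₁ + r₂)/2 = (1.37632×10^8 + 6.77688×10^8)/2 = 4.0766×10^8 km.
The periapsis of the transfer ellipse is at r = 1.37632×10^8 km.
Vis-viva: v = √[μ(2/r − 1/a_t)] = √[1.33026×10^11 × (2/1.37632×10^8 − 1/4.0766×10^8)] = 40.08 km/s.

v = 40.1 km/s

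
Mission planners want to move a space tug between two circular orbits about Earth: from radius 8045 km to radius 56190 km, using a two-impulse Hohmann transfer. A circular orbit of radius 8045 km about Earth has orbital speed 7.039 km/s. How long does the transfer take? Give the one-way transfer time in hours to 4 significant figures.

From the circular-orbit relation v² = μ/r at r = 8045 km: μ = v²r = (7.039)² × 8045 = 3.98610×10^5 km³/s².
Semi-major axis of the transfer orbit: a_t = (8045 + 56190)/2 = 32117.5 km.
Half the transfer-orbit period gives t = π√(a_t³/μ) = 28640 s.
Converting: 28640 s ÷ 3600 s/hour = 7.956 hours.

t = 7.956 hours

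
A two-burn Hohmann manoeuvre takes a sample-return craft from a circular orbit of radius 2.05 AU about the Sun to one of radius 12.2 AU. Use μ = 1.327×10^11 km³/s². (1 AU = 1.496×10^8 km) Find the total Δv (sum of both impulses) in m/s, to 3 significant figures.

Δv = 10400 m/s

In km: r₁ = 2.05 × 1.496×10^8 = 3.0668×10^8 km; r₂ = 12.2 × 1.496×10^8 = 1.82512×10^9 km.
Semi-major axis of the transfer orbit: a_t = (3.0668×10^8 + 1.82512×10^9)/2 = 1.0659×10^9 km.
At r₁ the circular-orbit speed is v₁ = √(μ/r₁) = 20.8014 km/s.
On the transfer ellipse at r₁, v² = μ(2/r − 1/a) gives v_p = √[μ(2/r₁ − 1/a_t)] = 27.2195 km/s.
First burn Δv₁ = |v_p − v₁| = 6.418 km/s.
Circular speed at r₂: v₂ = √(μ/r₂) = 8.527 km/s.
Transfer-orbit speed at r₂: v_a = √[μ(2/r₂ − 1/a_t)] = 4.574 km/s.
Second burn Δv₂ = |v₂ − v_a| = 3.953 km/s.
Total Δv = Δv₁ + Δv₂ = 10.37 km/s.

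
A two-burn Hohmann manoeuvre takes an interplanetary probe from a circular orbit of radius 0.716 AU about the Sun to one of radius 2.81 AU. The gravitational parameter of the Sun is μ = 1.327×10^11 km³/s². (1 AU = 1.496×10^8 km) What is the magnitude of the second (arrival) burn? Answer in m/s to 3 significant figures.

In km: r₁ = 0.716 × 1.496×10^8 = 1.071136×10^8 km; r₂ = 2.81 × 1.496×10^8 = 4.20376×10^8 km.
Transfer-ellipse semi-major axis a_t = (r₁ + r₂)/2 = (1.071136×10^8 + 4.20376×10^8)/2 = 2.637448×10^8 km.
Circular speed at r = 4.20376×10^8 km: v_c = √(μ/r) = 17.767 km/s.
Transfer-orbit speed at the same r (vis-viva, a = a_t): v_t = √[μ(2/r − 1/a_t)] = 11.323 km/s.
Δv₂ = |v_t − v_c| = |11.323 − 17.767| = 6.444 km/s.

Δv₂ = 6440 m/s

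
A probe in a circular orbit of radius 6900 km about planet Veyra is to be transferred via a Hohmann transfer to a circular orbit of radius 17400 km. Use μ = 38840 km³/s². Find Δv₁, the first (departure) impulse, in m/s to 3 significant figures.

Transfer-ellipse semi-major axis a_t = (r₁ + r₂)/2 = (6900 + 17400)/2 = 12150 km.
Circular speed at r = 6900 km: v_c = √(μ/r) = 2.3725 km/s.
Vis-viva on the transfer ellipse at r = 6900 km gives v_t = √[μ(2/r − 1/a_t)] = 2.8392 km/s.
Δv₁ = |v_t − v_c| = |2.8392 − 2.3725| = 0.4667 km/s.

Δv₁ = 467 m/s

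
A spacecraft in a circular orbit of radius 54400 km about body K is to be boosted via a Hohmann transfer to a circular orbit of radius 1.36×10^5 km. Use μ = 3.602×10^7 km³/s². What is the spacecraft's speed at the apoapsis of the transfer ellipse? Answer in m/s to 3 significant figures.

v = 12300 m/s

Semi-major axis of the transfer orbit: a_t = (54400 + 1.360×10^5)/2 = 95200 km.
The apoapsis of the transfer ellipse is at r = 1.360×10^5 km.
From the vis-viva equation, v = √[μ(2/r − 1/a_t)] = 12.30 km/s.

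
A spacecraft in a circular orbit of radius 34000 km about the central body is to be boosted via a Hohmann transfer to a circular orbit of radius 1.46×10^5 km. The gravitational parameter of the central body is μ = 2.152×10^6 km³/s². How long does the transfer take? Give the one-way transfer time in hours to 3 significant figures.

Semi-major axis of the transfer orbit: a_t = (34000 + 1.460×10^5)/2 = 90000 km.
By Kepler's third law the transfer-orbit period is T = 2π√(a_t³/μ), so t = T/2 = 57820 s.
Converting: 57820 s ÷ 3600 s/hour = 16.1 hours.

t = 16.1 hours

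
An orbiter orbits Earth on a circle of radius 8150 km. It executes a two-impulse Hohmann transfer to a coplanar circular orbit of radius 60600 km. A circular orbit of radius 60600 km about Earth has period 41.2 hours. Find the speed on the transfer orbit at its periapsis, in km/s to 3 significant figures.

From Kepler's third law T² = 4π²r³/μ at r = 60600 km, T = 41.2 hours = 41.2 × 3600 s = 1.4832×10^5 s: μ = 4π²r³/T² = 3.99373×10^5 km³/s².
Semi-major axis of the transfer orbit: a_t = (8150 + 60600)/2 = 34375 km.
The periapsis of the transfer ellipse is at r = 8150 km.
From the vis-viva equation, v = √[μ(2/r − 1/a_t)] = 9.294 km/s.

v = 9.29 km/s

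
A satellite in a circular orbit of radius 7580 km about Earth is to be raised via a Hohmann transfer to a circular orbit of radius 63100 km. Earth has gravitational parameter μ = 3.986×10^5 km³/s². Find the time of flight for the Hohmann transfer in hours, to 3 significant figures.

t = 9.18 hours

Semi-major axis of the transfer orbit: a_t = (7580 + 63100)/2 = 35340 km.
Transfer time t = π√(a_t³/μ) = π√((35340)³ / 3.986×10^5) = 33060 s.
Converting: 33060 s ÷ 3600 s/hour = 9.18 hours.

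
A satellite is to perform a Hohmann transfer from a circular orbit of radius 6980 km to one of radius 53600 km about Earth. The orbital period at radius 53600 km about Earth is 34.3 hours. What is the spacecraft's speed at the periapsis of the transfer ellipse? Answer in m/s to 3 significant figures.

From Kepler's third law T² = 4π²r³/μ at r = 53600 km, T = 34.3 hours = 34.3 × 3600 s = 1.2348×10^5 s: μ = 4π²r³/T² = 3.98713×10^5 km³/s².
Semi-major axis of the transfer orbit: a_t = (6980 + 53600)/2 = 30290 km.
At periapsis, r = 6980 km.
Applying v² = μ(2/r − 1/a_t): v = 10.05 km/s.

v = 10100 m/s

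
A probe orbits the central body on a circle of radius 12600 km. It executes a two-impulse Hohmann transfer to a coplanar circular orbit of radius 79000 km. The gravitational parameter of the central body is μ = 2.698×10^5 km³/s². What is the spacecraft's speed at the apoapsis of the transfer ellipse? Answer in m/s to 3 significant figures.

v = 969 m/s

Transfer-ellipse semi-major axis a_t = (r₁ + r₂)/2 = (12600 + 79000)/2 = 45800 km.
At apoapsis, r = 79000 km.
Vis-viva: v = √[μ(2/r − 1/a_t)] = √[2.698×10^5 × (2/79000 − 1/45800)] = 0.9693 km/s.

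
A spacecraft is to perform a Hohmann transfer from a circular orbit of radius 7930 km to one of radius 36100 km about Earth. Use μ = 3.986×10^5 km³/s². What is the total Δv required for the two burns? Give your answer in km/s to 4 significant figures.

Semi-major axis of the transfer orbit: a_t = (7930 + 36100)/2 = 22015 km.
At r₁ the circular-orbit speed is v₁ = √(μ/r₁) = 7.090 km/s.
On the transfer ellipse at r₁, v² = μ(2/r − 1/a) gives v_p = √[μ(2/r₁ − 1/a_t)] = 9.079 km/s.
First burn Δv₁ = |v_p − v₁| = 1.989 km/s.
At r₂, v₂ = √(μ/r₂) = 3.323 km/s.
Transfer-orbit speed at r₂: v_a = √[μ(2/r₂ − 1/a_t)] = 1.994 km/s.
Second burn Δv₂ = |v₂ − v_a| = 1.329 km/s.
Total Δv = Δv₁ + Δv₂ = 3.318 km/s.

Δv = 3.318 km/s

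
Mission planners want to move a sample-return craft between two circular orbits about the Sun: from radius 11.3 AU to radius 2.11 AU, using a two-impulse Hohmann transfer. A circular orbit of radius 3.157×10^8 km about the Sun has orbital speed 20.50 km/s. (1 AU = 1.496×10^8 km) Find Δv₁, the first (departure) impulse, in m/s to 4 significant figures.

Δv₁ = 3889 m/s

From the circular-orbit relation v² = μ/r at r = 3.157×10^8 km: μ = v²r = (20.50)² × 3.157×10^8 = 1.32673×10^11 km³/s².
In km: r₁ = 11.3 × 1.496×10^8 = 1.69048×10^9 km; r₂ = 2.11 × 1.496×10^8 = 3.15656×10^8 km.
The Hohmann ellipse has a_t = (r₁ + r₂)/2 = 1.003068×10^9 km.
Circular speed at r = 1.69048×10^9 km: v_c = √(μ/r) = 8.859 km/s.
Vis-viva on the transfer ellipse at r = 1.69048×10^9 km gives v_t = √[μ(2/r − 1/a_t)] = 4.970 km/s.
Δv₁ = |v_t − v_c| = |4.970 − 8.859| = 3.889 km/s.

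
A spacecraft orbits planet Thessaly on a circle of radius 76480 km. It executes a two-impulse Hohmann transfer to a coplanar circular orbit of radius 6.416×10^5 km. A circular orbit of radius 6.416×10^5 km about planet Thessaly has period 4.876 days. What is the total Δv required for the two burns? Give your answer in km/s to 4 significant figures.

From Kepler's third law T² = 4π²r³/μ at r = 6.416×10^5 km, T = 4.876 days = 4.876 × 86400 s = 4.212864×10^5 s: μ = 4π²r³/T² = 5.87487×10^7 km³/s².
Transfer-ellipse semi-major axis a_t = (r₁ + r₂)/2 = (76480 + 6.416×10^5)/2 = 3.5904×10^5 km.
At r₁ the circular-orbit speed is v₁ = √(μ/r₁) = 27.716 km/s.
On the transfer ellipse at r₁, v² = μ(2/r − 1/a) gives v_p = √[μ(2/r₁ − 1/a_t)] = 37.050 km/s.
First burn Δv₁ = |v_p − v₁| = 9.334 km/s.
Circular speed at r₂: v₂ = √(μ/r₂) = 9.569 km/s.
Transfer-orbit speed at r₂: v_a = √[μ(2/r₂ − 1/a_t)] = 4.416 km/s.
Second burn Δv₂ = |v₂ − v_a| = 5.153 km/s.
Δv = Δv₁ + Δv₂ = 9.334 + 5.153 = 14.49 km/s.

Δv = 14.49 km/s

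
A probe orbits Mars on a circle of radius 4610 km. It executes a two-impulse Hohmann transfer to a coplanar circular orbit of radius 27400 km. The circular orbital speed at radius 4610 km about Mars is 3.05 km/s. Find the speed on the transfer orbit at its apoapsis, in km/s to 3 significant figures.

v = 0.671 km/s

From the circular-orbit relation v² = μ/r at r = 4610 km: μ = v²r = (3.05)² × 4610 = 42884.5 km³/s².
Transfer-ellipse semi-major axis a_t = (r₁ + r₂)/2 = (4610 + 27400)/2 = 16005 km.
The apoapsis of the transfer ellipse is at r = 27400 km.
From the vis-viva equation, v = √[μ(2/r − 1/a_t)] = 0.6714 km/s.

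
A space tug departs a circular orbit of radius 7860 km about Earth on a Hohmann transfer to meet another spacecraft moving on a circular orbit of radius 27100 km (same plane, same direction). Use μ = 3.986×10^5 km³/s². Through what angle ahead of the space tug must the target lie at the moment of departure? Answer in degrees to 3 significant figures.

Transfer-ellipse semi-major axis a_t = (r₁ + r₂)/2 = (7860 + 27100)/2 = 17480 km.
Transfer time t = π√(a_t³/μ) = 11499.9 s.
Target angular speed ω₂ = √(μ/r₂³) = 1.41519×10^-4 rad/s.
Angle swept by the target during transfer: ω₂·t = 1.62745 rad = 93.246°.
The space tug traverses 180° on the transfer ellipse, so the target must lead by 180° − 93.246° = 86.8°.

φ = 86.8°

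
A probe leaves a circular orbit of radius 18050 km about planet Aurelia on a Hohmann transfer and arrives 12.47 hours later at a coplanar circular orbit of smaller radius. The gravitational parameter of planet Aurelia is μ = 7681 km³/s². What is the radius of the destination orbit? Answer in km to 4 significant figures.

r₂ = 5187 km

Transfer time t = 12.47 hours = 44892 s, and t = π√(a_t³/μ).
So a_t = (μ t²/π²)^(1/3) = (7681 × (44892)² / π²)^(1/3) = 11618.6 km.
Since a_t = (r₁ + r₂)/2, r₂ = 2a_t − r₁ = 2×11618.6 − 18050 = 5187.2 km.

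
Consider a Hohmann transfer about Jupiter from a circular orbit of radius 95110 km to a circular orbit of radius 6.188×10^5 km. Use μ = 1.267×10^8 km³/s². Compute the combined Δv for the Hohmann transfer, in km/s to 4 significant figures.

Δv = 18.48 km/s

Semi-major axis of the transfer orbit: a_t = (95110 + 6.188×10^5)/2 = 3.56955×10^5 km.
At r₁ the circular-orbit speed is v₁ = √(μ/r₁) = 36.50 km/s.
Transfer-orbit speed at r₁ (vis-viva equation): v_p = √[μ(2/r₁ − 1/a_t)] = 48.06 km/s.
First burn Δv₁ = |v_p − v₁| = 11.56 km/s.
At r₂, v₂ = √(μ/r₂) = 14.309 km/s.
Transfer-orbit speed at r₂: v_a = √[μ(2/r₂ − 1/a_t)] = 7.3862 km/s.
Second burn Δv₂ = |v₂ − v_a| = 6.923 km/s.
Total Δv = Δv₁ + Δv₂ = 18.48 km/s.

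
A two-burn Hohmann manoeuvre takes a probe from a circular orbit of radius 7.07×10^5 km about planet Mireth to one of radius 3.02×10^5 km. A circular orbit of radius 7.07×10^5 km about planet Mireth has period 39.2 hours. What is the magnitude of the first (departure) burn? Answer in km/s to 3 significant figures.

Δv₁ = 7.12 km/s

From Kepler's third law T² = 4π²r³/μ at r = 7.07×10^5 km, T = 39.2 hours = 39.2 × 3600 s = 1.4112×10^5 s: μ = 4π²r³/T² = 7.00553×10^8 km³/s².
Semi-major axis of the transfer orbit: a_t = (7.070×10^5 + 3.020×10^5)/2 = 5.045×10^5 km.
On the circular orbit at r = 7.070×10^5 km, v_c = √(μ/r) = 31.4783 km/s.
Transfer-orbit speed at the same r (vis-viva, a = a_t): v_t = √[μ(2/r − 1/a_t)] = 24.3547 km/s.
Δv₁ = |v_t − v_c| = |24.3547 − 31.4783| = 7.124 km/s.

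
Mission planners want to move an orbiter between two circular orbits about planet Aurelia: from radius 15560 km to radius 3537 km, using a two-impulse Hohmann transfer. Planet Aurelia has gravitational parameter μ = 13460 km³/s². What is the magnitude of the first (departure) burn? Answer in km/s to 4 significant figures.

The Hohmann ellipse has a_t = (r₁ + r₂)/2 = 9548.5 km.
Circular speed at r = 15560 km: v_c = √(μ/r) = 0.9301 km/s.
Vis-viva on the transfer ellipse at r = 15560 km gives v_t = √[μ(2/r − 1/a_t)] = 0.5661 km/s.
Δv₁ = |v_t − v_c| = |0.5661 − 0.9301| = 0.3640 km/s.

Δv₁ = 0.3640 km/s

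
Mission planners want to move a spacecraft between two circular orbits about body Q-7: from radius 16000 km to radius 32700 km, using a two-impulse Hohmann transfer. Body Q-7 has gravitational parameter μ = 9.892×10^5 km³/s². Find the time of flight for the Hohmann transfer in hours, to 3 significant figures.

t = 3.33 hours

Transfer-ellipse semi-major axis a_t = (r₁ + r₂)/2 = (16000 + 32700)/2 = 24350 km.
Transfer time t = π√(a_t³/μ) = π√((24350)³ / 9.892×10^5) = 12000 s.
Converting: 12000 s ÷ 3600 s/hour = 3.33 hours.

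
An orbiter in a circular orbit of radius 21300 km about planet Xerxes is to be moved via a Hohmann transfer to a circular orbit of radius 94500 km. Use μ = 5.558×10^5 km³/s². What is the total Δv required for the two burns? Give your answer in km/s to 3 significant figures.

The Hohmann ellipse has a_t = (r₁ + r₂)/2 = 57900 km.
At r₁ the circular-orbit speed is v₁ = √(μ/r₁) = 5.108 km/s.
On the transfer ellipse at r₁, v² = μ(2/r − 1/a) gives v_p = √[μ(2/r₁ − 1/a_t)] = 6.526 km/s.
First burn Δv₁ = |v_p − v₁| = 1.418 km/s.
At r₂, v₂ = √(μ/r₂) = 2.42518 km/s.
Transfer-orbit speed at r₂: v_a = √[μ(2/r₂ − 1/a_t)] = 1.47094 km/s.
Second burn Δv₂ = |v₂ − v_a| = 0.9542 km/s.
Total Δv = Δv₁ + Δv₂ = 2.372 km/s.

Δv = 2.37 km/s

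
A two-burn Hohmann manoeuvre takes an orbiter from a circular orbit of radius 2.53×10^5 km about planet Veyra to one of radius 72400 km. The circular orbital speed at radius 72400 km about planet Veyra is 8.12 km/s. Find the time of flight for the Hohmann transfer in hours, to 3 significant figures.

From the circular-orbit relation v² = μ/r at r = 72400 km: μ = v²r = (8.12)² × 72400 = 4.77365×10^6 km³/s².
Semi-major axis of the transfer orbit: a_t = (2.530×10^5 + 72400)/2 = 1.627×10^5 km.
Half the transfer-orbit period gives t = π√(a_t³/μ) = 94360 s.
Converting: 94360 s ÷ 3600 s/hour = 26.2 hours.

t = 26.2 hours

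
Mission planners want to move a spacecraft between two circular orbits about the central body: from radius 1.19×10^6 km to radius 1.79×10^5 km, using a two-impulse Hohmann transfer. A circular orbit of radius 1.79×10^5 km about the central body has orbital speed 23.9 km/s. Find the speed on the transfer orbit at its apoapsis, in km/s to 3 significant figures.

From the circular-orbit relation v² = μ/r at r = 1.79×10^5 km: μ = v²r = (23.9)² × 1.79×10^5 = 1.02247×10^8 km³/s².
The Hohmann ellipse has a_t = (r₁ + r₂)/2 = 6.845×10^5 km.
The apoapsis of the transfer ellipse is at r = 1.190×10^6 km.
From the vis-viva equation, v = √[μ(2/r − 1/a_t)] = 4.740 km/s.

v = 4.74 km/s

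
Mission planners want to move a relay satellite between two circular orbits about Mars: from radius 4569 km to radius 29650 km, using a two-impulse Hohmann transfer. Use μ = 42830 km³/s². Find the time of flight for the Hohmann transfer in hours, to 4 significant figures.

t = 9.437 hours

Transfer-ellipse semi-major axis a_t = (r₁ + r₂)/2 = (4569 + 29650)/2 = 17109.5 km.
Half the transfer-orbit period gives t = π√(a_t³/μ) = 33973 s.
Converting: 33973 s ÷ 3600 s/hour = 9.437 hours.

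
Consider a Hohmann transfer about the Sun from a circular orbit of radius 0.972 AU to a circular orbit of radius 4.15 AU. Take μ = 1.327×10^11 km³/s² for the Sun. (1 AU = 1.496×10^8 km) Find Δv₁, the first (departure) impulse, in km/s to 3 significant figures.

In km: r₁ = 0.972 × 1.496×10^8 = 1.454112×10^8 km; r₂ = 4.15 × 1.496×10^8 = 6.2084×10^8 km.
The Hohmann ellipse has a_t = (r₁ + r₂)/2 = 3.831256×10^8 km.
Circular speed at r = 1.454112×10^8 km: v_c = √(μ/r) = 30.209 km/s.
Transfer-orbit speed at the same r (vis-viva, a = a_t): v_t = √[μ(2/r − 1/a_t)] = 38.455 km/s.
Δv₁ = |v_t − v_c| = |38.455 − 30.209| = 8.246 km/s.

Δv₁ = 8.25 km/s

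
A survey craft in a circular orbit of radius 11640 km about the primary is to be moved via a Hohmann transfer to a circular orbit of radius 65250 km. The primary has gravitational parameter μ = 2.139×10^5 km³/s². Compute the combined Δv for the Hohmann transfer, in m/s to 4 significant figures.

Transfer-ellipse semi-major axis a_t = (r₁ + r₂)/2 = (11640 + 65250)/2 = 38445 km.
Circular speed at r₁: v₁ = √(μ/r₁) = √(2.139×10^5/11640) = 4.287 km/s.
On the transfer ellipse at r₁, v² = μ(2/r − 1/a) gives v_p = √[μ(2/r₁ − 1/a_t)] = 5.585 km/s.
First burn Δv₁ = |v_p − v₁| = 1.298 km/s.
Circular speed at r₂: v₂ = √(μ/r₂) = 1.8106 km/s.
Transfer-orbit speed at r₂: v_a = √[μ(2/r₂ − 1/a_t)] = 0.99626 km/s.
Second burn Δv₂ = |v₂ − v_a| = 0.8143 km/s.
Δv = Δv₁ + Δv₂ = 1.298 + 0.8143 = 2.112 km/s.

Δv = 2112 m/s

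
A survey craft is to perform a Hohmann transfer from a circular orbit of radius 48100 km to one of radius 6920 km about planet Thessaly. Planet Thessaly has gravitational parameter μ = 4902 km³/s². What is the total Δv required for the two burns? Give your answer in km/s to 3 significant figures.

Δv = 0.430 km/s

The Hohmann ellipse has a_t = (r₁ + r₂)/2 = 27510 km.
Circular speed at r₁: v₁ = √(μ/r₁) = √(4902/48100) = 0.3192 km/s.
On the transfer ellipse at r₁, v² = μ(2/r − 1/a) gives v_a = √[μ(2/r₁ − 1/a_t)] = 0.1601 km/s.
First burn Δv₁ = |v_a − v₁| = 0.1591 km/s.
At r₂, v₂ = √(μ/r₂) = 0.8417 km/s.
Transfer-orbit speed at r₂: v_p = √[μ(2/r₂ − 1/a_t)] = 1.113 km/s.
Second burn Δv₂ = |v₂ − v_p| = 0.2713 km/s.
Δv = Δv₁ + Δv₂ = 0.1591 + 0.2713 = 0.4304 km/s.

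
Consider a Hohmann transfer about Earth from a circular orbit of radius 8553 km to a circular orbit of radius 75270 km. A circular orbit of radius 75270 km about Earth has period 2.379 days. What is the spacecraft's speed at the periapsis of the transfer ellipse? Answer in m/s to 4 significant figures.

v = 9147 m/s

From Kepler's third law T² = 4π²r³/μ at r = 75270 km, T = 2.379 days = 2.379 × 86400 s = 2.055456×10^5 s: μ = 4π²r³/T² = 3.98482×10^5 km³/s².
The Hohmann ellipse has a_t = (r₁ + r₂)/2 = 41911.5 km.
The periapsis of the transfer ellipse is at r = 8553 km.
From the vis-viva equation, v = √[μ(2/r − 1/a_t)] = 9.147 km/s.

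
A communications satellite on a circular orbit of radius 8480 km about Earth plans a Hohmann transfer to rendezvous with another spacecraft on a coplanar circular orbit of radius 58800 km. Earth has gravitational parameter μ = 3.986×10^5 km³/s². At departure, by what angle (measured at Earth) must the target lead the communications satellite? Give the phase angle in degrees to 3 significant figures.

φ = 102°

The Hohmann ellipse has a_t = (r₁ + r₂)/2 = 33640 km.
The half-period of the transfer ellipse is t = π√(a_t³/μ) = 30702 s.
The target's mean motion on its circular orbit is ω₂ = √(μ/r₂³) = 4.4279×10^-5 rad/s.
Angle swept by the target during transfer: ω₂·t = 1.3595 rad = 77.89°.
The communications satellite traverses 180° on the transfer ellipse, so the target must lead by 180° − 77.89° = 102°.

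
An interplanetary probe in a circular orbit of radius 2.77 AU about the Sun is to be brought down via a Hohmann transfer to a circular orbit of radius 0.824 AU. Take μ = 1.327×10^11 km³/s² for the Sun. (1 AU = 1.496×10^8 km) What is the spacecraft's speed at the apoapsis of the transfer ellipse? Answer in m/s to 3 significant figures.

v = 12100 m/s

In km: r₁ = 2.77 × 1.496×10^8 = 4.14392×10^8 km; r₂ = 0.824 × 1.496×10^8 = 1.232704×10^8 km.
The Hohmann ellipse has a_t = (r₁ + r₂)/2 = 2.688312×10^8 km.
The apoapsis of the transfer ellipse is at r = 4.14392×10^8 km.
From the vis-viva equation, v = √[μ(2/r − 1/a_t)] = 12.12 km/s.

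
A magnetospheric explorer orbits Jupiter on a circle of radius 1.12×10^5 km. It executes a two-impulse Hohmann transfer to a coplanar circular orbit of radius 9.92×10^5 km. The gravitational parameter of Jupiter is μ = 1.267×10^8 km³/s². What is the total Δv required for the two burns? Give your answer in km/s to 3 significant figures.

Δv = 17.7 km/s

The Hohmann ellipse has a_t = (r₁ + r₂)/2 = 5.520×10^5 km.
Circular speed at r₁: v₁ = √(μ/r₁) = √(1.267×10^8/1.120×10^5) = 33.6341 km/s.
On the transfer ellipse at r₁, vis-viva gives v_p = √[μ(2/r₁ − 1/a_t)] = 45.0885 km/s.
First burn Δv₁ = |v_p − v₁| = 11.4544 km/s.
Circular speed at r₂: v₂ = √(μ/r₂) = 11.3014 km/s.
Transfer-orbit speed at r₂: v_a = √[μ(2/r₂ − 1/a_t)] = 5.09063 km/s.
Second burn Δv₂ = |v₂ − v_a| = 6.21077 km/s.
Δv = Δv₁ + Δv₂ = 11.4544 + 6.21077 = 17.67 km/s.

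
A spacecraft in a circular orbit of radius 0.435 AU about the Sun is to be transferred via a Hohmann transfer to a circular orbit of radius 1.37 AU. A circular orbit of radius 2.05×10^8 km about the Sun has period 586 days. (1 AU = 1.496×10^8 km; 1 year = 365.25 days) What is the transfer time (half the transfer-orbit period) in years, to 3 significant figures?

From Kepler's third law T² = 4π²r³/μ at r = 2.05×10^8 km, T = 586 days = 586 × 86400 s = 5.06304×10^7 s: μ = 4π²r³/T² = 1.32678×10^11 km³/s².
In km: r₁ = 0.435 × 1.496×10^8 = 6.5076×10^7 km; r₂ = 1.37 × 1.496×10^8 = 2.04952×10^8 km.
The Hohmann ellipse has a_t = (r₁ + r₂)/2 = 1.35014×10^8 km.
Transfer time t = π√(a_t³/μ) = π√((1.35014×10^8)³ / 1.32678×10^11) = 1.353×10^7 s.
Converting: 1.353×10^7 s ÷ 3.15576×10^7 s/year (365.25 × 86400) = 0.429 years.

t = 0.429 years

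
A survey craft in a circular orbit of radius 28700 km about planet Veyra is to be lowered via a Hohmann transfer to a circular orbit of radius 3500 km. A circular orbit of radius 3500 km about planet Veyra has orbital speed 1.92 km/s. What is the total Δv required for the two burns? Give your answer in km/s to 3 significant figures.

From the circular-orbit relation v² = μ/r at r = 3500 km: μ = v²r = (1.92)² × 3500 = 12902.4 km³/s².
The Hohmann ellipse has a_t = (r₁ + r₂)/2 = 16100 km.
Circular speed at r₁: v₁ = √(μ/r₁) = √(12902.4/28700) = 0.6705 km/s.
Transfer-orbit speed at r₁ (vis-viva equation): v_a = √[μ(2/r₁ − 1/a_t)] = 0.3126 km/s.
First burn Δv₁ = |v_a − v₁| = 0.3579 km/s.
At r₂, v₂ = √(μ/r₂) = 1.9200 km/s.
Transfer-orbit speed at r₂: v_p = √[μ(2/r₂ − 1/a_t)] = 2.5635 km/s.
Second burn Δv₂ = |v₂ − v_p| = 0.6435 km/s.
Δv = Δv₁ + Δv₂ = 0.3579 + 0.6435 = 1.001 km/s.

Δv = 1.00 km/s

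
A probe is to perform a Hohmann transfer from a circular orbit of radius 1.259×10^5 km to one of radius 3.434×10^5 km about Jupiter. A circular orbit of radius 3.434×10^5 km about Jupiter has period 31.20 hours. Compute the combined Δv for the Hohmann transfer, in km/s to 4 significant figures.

From Kepler's third law T² = 4π²r³/μ at r = 3.434×10^5 km, T = 31.20 hours = 31.20 × 3600 s = 1.1232×10^5 s: μ = 4π²r³/T² = 1.26720×10^8 km³/s².
Transfer-ellipse semi-major axis a_t = (r₁ + r₂)/2 = (1.259×10^5 + 3.434×10^5)/2 = 2.3465×10^5 km.
Circular speed at r₁: v₁ = √(μ/r₁) = √(1.26720×10^8/1.259×10^5) = 31.726 km/s.
On the transfer ellipse at r₁, v² = μ(2/r − 1/a) gives v_p = √[μ(2/r₁ − 1/a_t)] = 38.380 km/s.
First burn Δv₁ = |v_p − v₁| = 6.654 km/s.
At r₂, v₂ = √(μ/r₂) = 19.210 km/s.
Transfer-orbit speed at r₂: v_a = √[μ(2/r₂ − 1/a_t)] = 14.071 km/s.
Second burn Δv₂ = |v₂ − v_a| = 5.139 km/s.
Δv = Δv₁ + Δv₂ = 6.654 + 5.139 = 11.79 km/s.

Δv = 11.79 km/s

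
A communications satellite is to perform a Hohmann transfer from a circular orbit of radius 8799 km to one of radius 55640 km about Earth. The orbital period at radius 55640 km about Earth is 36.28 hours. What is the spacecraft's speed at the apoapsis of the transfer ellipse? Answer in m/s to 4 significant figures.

From Kepler's third law T² = 4π²r³/μ at r = 55640 km, T = 36.28 hours = 36.28 × 3600 s = 1.30608×10^5 s: μ = 4π²r³/T² = 3.98641×10^5 km³/s².
Transfer-ellipse semi-major axis a_t = (r₁ + r₂)/2 = (8799 + 55640)/2 = 32219.5 km.
At apoapsis, r = 55640 km.
From the vis-viva equation, v = √[μ(2/r − 1/a_t)] = 1.399 km/s.

v = 1399 m/s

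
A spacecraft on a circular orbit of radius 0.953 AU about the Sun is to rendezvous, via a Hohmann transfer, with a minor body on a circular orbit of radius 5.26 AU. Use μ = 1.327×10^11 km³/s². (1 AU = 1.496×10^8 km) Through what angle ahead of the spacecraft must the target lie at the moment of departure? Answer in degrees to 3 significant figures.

φ = 98.3°

In km: r₁ = 0.953 × 1.496×10^8 = 1.425688×10^8 km; r₂ = 5.26 × 1.496×10^8 = 7.86896×10^8 km.
Transfer-ellipse semi-major axis a_t = (r₁ + r₂)/2 = (1.425688×10^8 + 7.86896×10^8)/2 = 4.647324×10^8 km.
The half-period of the transfer ellipse is t = π√(a_t³/μ) = 8.640×10^7 s.
The target's mean motion on its circular orbit is ω₂ = √(μ/r₂³) = 1.650×10^-8 rad/s.
Angle swept by the target during transfer: ω₂·t = 1.426 rad = 81.70°.
Arrival is 180° from departure on the ellipse, so φ = 180° − 81.70° = 98.3°.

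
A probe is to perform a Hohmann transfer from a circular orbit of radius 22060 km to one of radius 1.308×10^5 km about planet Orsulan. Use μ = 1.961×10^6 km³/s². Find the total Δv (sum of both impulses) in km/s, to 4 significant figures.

The Hohmann ellipse has a_t = (r₁ + r₂)/2 = 76430 km.
Circular speed at r₁: v₁ = √(μ/r₁) = √(1.961×10^6/22060) = 9.4284 km/s.
On the transfer ellipse at r₁, vis-viva gives v_p = √[μ(2/r₁ − 1/a_t)] = 12.334 km/s.
First burn Δv₁ = |v_p − v₁| = 2.906 km/s.
At r₂, v₂ = √(μ/r₂) = 3.872 km/s.
Transfer-orbit speed at r₂: v_a = √[μ(2/r₂ − 1/a_t)] = 2.080 km/s.
Second burn Δv₂ = |v₂ − v_a| = 1.792 km/s.
Total Δv = Δv₁ + Δv₂ = 4.698 km/s.

Δv = 4.698 km/s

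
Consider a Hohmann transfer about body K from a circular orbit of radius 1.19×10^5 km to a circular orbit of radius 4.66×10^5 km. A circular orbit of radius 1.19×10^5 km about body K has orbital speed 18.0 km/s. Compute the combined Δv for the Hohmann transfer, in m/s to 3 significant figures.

From the circular-orbit relation v² = μ/r at r = 1.19×10^5 km: μ = v²r = (18.0)² × 1.19×10^5 = 3.85560×10^7 km³/s².
Transfer-ellipse semi-major axis a_t = (r₁ + r₂)/2 = (1.190×10^5 + 4.660×10^5)/2 = 2.925×10^5 km.
At r₁ the circular-orbit speed is v₁ = √(μ/r₁) = 18.00 km/s.
Transfer-orbit speed at r₁ (v² = μ(2/r − 1/a)): v_p = √[μ(2/r₁ − 1/a_t)] = 22.72 km/s.
First burn Δv₁ = |v_p − v₁| = 4.720 km/s.
At r₂, v₂ = √(μ/r₂) = 9.096 km/s.
Transfer-orbit speed at r₂: v_a = √[μ(2/r₂ − 1/a_t)] = 5.802 km/s.
Second burn Δv₂ = |v₂ − v_a| = 3.294 km/s.
Total Δv = Δv₁ + Δv₂ = 8.014 km/s.

Δv = 8010 m/s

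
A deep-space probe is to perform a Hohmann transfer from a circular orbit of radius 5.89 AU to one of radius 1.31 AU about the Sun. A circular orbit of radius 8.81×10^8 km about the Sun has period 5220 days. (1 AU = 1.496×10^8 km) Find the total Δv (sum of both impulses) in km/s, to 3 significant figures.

Δv = 12.1 km/s

From Kepler's third law T² = 4π²r³/μ at r = 8.81×10^8 km, T = 5220 days = 5220 × 86400 s = 4.51008×10^8 s: μ = 4π²r³/T² = 1.32715×10^11 km³/s².
In km: r₁ = 5.89 × 1.496×10^8 = 8.81144×10^8 km; r₂ = 1.31 × 1.496×10^8 = 1.95976×10^8 km.
Semi-major axis of the transfer orbit: a_t = (8.81144×10^8 + 1.95976×10^8)/2 = 5.3856×10^8 km.
At r₁ the circular-orbit speed is v₁ = √(μ/r₁) = 12.2726 km/s.
On the transfer ellipse at r₁, v² = μ(2/r − 1/a) gives v_a = √[μ(2/r₁ − 1/a_t)] = 7.40322 km/s.
First burn Δv₁ = |v_a − v₁| = 4.869 km/s.
Circular speed at r₂: v₂ = √(μ/r₂) = 26.023 km/s.
Transfer-orbit speed at r₂: v_p = √[μ(2/r₂ − 1/a_t)] = 33.286 km/s.
Second burn Δv₂ = |v₂ − v_p| = 7.263 km/s.
Total Δv = Δv₁ + Δv₂ = 12.13 km/s.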